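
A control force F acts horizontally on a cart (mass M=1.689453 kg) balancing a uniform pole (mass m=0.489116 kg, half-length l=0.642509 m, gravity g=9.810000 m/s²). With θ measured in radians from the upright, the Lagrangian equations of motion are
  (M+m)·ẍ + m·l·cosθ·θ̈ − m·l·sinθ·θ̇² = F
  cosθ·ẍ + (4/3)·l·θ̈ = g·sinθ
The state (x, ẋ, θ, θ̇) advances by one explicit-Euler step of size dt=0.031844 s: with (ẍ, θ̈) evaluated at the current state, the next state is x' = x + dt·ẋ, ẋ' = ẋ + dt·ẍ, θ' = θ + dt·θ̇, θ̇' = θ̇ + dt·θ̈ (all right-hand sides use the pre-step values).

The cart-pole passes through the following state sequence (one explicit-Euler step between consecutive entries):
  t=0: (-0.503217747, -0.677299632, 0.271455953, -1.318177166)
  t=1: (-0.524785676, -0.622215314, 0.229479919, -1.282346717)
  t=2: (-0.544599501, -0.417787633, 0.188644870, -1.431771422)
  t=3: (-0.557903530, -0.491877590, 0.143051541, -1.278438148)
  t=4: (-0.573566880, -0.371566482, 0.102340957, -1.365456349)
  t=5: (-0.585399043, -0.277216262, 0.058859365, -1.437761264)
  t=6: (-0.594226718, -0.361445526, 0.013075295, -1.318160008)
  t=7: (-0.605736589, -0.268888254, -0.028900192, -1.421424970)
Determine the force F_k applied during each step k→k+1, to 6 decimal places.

F_0 = 3.962765 N
F_1 = 12.432141 N
F_2 = -3.703219 N
F_3 = 7.307723 N
F_4 = 5.685169 N
F_5 = -4.622384 N
F_6 = 5.306043 N

step 0→1:
  ẍ = (ẋ'−ẋ)/dt = (-0.622215314−-0.677299632)/0.031844 = 1.729818
  θ̈ = (θ̇'−θ̇)/dt = (-1.282346717−-1.318177166)/0.031844 = 1.125187
  sinθ=0.268134, cosθ=0.963382
  F = (M+m)·ẍ + m·l·cosθ·θ̈ − m·l·sinθ·θ̇² = 3.768527 + 0.340654 − 0.146417 = 3.962765
step 1→2:
  ẍ = (ẋ'−ẋ)/dt = (-0.417787633−-0.622215314)/0.031844 = 6.419661
  θ̈ = (θ̇'−θ̇)/dt = (-1.431771422−-1.282346717)/0.031844 = -4.692397
  sinθ=0.227471, cosθ=0.973785
  F = (M+m)·ẍ + m·l·cosθ·θ̈ − m·l·sinθ·θ̇² = 13.985674 + -1.435982 − 0.117552 = 12.432141
step 2→3:
  ẍ = (ẋ'−ẋ)/dt = (-0.491877590−-0.417787633)/0.031844 = -2.326654
  θ̈ = (θ̇'−θ̇)/dt = (-1.278438148−-1.431771422)/0.031844 = 4.815139
  sinθ=0.187528, cosθ=0.982259
  F = (M+m)·ẍ + m·l·cosθ·θ̈ − m·l·sinθ·θ̇² = -5.068775 + 1.486367 − 0.120810 = -3.703219
step 3→4:
  ẍ = (ẋ'−ẋ)/dt = (-0.371566482−-0.491877590)/0.031844 = 3.778141
  θ̈ = (θ̇'−θ̇)/dt = (-1.365456349−-1.278438148)/0.031844 = -2.732640
  sinθ=0.142564, cosθ=0.989786
  F = (M+m)·ẍ + m·l·cosθ·θ̈ − m·l·sinθ·θ̇² = 8.230940 + -0.849992 − 0.073225 = 7.307723
step 4→5:
  ẍ = (ẋ'−ẋ)/dt = (-0.277216262−-0.371566482)/0.031844 = 2.962888
  θ̈ = (θ̇'−θ̇)/dt = (-1.437761264−-1.365456349)/0.031844 = -2.270598
  sinθ=0.102162, cosθ=0.994768
  F = (M+m)·ẍ + m·l·cosθ·θ̈ − m·l·sinθ·θ̇² = 6.454857 + -0.709828 − 0.059860 = 5.685169
step 5→6:
  ẍ = (ẋ'−ẋ)/dt = (-0.361445526−-0.277216262)/0.031844 = -2.645059
  θ̈ = (θ̇'−θ̇)/dt = (-1.318160008−-1.437761264)/0.031844 = 3.755849
  sinθ=0.058825, cosθ=0.998268
  F = (M+m)·ẍ + m·l·cosθ·θ̈ − m·l·sinθ·θ̇² = -5.762444 + 1.178275 − 0.038215 = -4.622384
step 6→7:
  ẍ = (ẋ'−ẋ)/dt = (-0.268888254−-0.361445526)/0.031844 = 2.906584
  θ̈ = (θ̇'−θ̇)/dt = (-1.421424970−-1.318160008)/0.031844 = -3.242839
  sinθ=0.013075, cosθ=0.999915
  F = (M+m)·ẍ + m·l·cosθ·θ̈ − m·l·sinθ·θ̇² = 6.332195 + -1.019012 − 0.007139 = 5.306043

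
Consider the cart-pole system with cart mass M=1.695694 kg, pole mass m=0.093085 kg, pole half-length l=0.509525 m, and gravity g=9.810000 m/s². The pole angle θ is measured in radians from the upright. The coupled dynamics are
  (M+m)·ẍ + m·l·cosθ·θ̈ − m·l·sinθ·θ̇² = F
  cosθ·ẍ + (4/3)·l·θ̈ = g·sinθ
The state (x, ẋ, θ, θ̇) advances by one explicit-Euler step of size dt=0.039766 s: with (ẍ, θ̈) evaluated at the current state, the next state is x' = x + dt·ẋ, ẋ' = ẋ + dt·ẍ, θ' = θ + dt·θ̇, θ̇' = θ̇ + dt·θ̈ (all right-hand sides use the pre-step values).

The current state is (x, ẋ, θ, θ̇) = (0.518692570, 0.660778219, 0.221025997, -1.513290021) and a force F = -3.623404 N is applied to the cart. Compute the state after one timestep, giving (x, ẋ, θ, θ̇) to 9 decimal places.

(0.544969077, 0.574286303, 0.160848506, -1.263188358)

sinθ=0.219230776, cosθ=0.975673033
temp = (F + m·l·θ̇²·sinθ)/(M+m) = (-3.623404 + 0.023811736)/1.788779 = -2.012318047
θ̈ = (g·sinθ − cosθ·temp)/(l·(4/3 − m·cos²θ/(M+m))) = 6.289334179
ẍ = temp − m·l·θ̈·cosθ/(M+m) = -2.175021768
Euler: x'=0.518692570+0.039766·0.660778219=0.544969077, ẋ'=0.660778219+0.039766·-2.175021768=0.574286303
       θ'=0.221025997+0.039766·-1.513290021=0.160848506, θ̇'=-1.513290021+0.039766·6.289334179=-1.263188358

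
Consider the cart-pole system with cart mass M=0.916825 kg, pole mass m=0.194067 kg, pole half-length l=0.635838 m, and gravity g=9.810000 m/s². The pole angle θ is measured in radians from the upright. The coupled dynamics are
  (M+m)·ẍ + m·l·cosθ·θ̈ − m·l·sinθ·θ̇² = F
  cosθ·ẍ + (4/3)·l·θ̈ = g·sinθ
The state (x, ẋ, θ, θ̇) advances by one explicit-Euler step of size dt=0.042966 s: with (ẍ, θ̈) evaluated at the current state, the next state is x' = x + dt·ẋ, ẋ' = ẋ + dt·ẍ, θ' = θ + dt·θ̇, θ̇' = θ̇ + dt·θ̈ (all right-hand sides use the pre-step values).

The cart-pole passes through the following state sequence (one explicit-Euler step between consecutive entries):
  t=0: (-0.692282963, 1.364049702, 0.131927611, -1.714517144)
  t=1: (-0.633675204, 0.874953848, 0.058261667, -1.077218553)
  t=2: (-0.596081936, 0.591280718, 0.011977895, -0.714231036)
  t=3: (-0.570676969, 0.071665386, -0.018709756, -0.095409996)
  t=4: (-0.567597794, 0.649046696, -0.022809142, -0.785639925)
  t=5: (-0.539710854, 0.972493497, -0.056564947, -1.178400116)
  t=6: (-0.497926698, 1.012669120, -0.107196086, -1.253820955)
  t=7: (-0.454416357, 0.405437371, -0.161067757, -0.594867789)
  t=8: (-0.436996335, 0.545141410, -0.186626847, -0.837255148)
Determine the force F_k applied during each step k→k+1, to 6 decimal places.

F_0 = -10.878988 N
F_1 = -6.302042 N
F_2 = -11.658401 N
F_3 = 12.946354 N
F_4 = 7.236815 N
F_5 = 0.832177 N
F_6 = -13.797706 N
F_7 = 2.931962 N

step 0→1:
  ẍ = (ẋ'−ẋ)/dt = (0.874953848−1.364049702)/0.042966 = -11.383323
  θ̈ = (θ̇'−θ̇)/dt = (-1.077218553−-1.714517144)/0.042966 = 14.832626
  sinθ=0.131545, cosθ=0.991310
  F = (M+m)·ẍ + m·l·cosθ·θ̈ − m·l·sinθ·θ̇² = -12.645642 + 1.814370 − 0.047715 = -10.878988
step 1→2:
  ẍ = (ẋ'−ẋ)/dt = (0.591280718−0.874953848)/0.042966 = -6.602270
  θ̈ = (θ̇'−θ̇)/dt = (-0.714231036−-1.077218553)/0.042966 = 8.448250
  sinθ=0.058229, cosθ=0.998303
  F = (M+m)·ẍ + m·l·cosθ·θ̈ − m·l·sinθ·θ̇² = -7.334409 + 1.040704 − 0.008338 = -6.302042
step 2→3:
  ẍ = (ẋ'−ẋ)/dt = (0.071665386−0.591280718)/0.042966 = -12.093640
  θ̈ = (θ̇'−θ̇)/dt = (-0.095409996−-0.714231036)/0.042966 = 14.402575
  sinθ=0.011978, cosθ=0.999928
  F = (M+m)·ẍ + m·l·cosθ·θ̈ − m·l·sinθ·θ̇² = -13.434728 + 1.777081 − 0.000754 = -11.658401
step 3→4:
  ẍ = (ẋ'−ẋ)/dt = (0.649046696−0.071665386)/0.042966 = 13.438098
  θ̈ = (θ̇'−θ̇)/dt = (-0.785639925−-0.095409996)/0.042966 = -16.064561
  sinθ=-0.018709, cosθ=0.999825
  F = (M+m)·ẍ + m·l·cosθ·θ̈ − m·l·sinθ·θ̇² = 14.928275 + -1.981942 − -0.000021 = 12.946354
step 4→5:
  ẍ = (ẋ'−ẋ)/dt = (0.972493497−0.649046696)/0.042966 = 7.527971
  θ̈ = (θ̇'−θ̇)/dt = (-1.178400116−-0.785639925)/0.042966 = -9.141186
  sinθ=-0.022807, cosθ=0.999740
  F = (M+m)·ẍ + m·l·cosθ·θ̈ − m·l·sinθ·θ̇² = 8.362763 + -1.127685 − -0.001737 = 7.236815
step 5→6:
  ẍ = (ẋ'−ẋ)/dt = (1.012669120−0.972493497)/0.042966 = 0.935056
  θ̈ = (θ̇'−θ̇)/dt = (-1.253820955−-1.178400116)/0.042966 = -1.755361
  sinθ=-0.056535, cosθ=0.998401
  F = (M+m)·ẍ + m·l·cosθ·θ̈ − m·l·sinθ·θ̇² = 1.038746 + -0.216257 − -0.009687 = 0.832177
step 6→7:
  ẍ = (ẋ'−ẋ)/dt = (0.405437371−1.012669120)/0.042966 = -14.132843
  θ̈ = (θ̇'−θ̇)/dt = (-0.594867789−-1.253820955)/0.042966 = 15.336619
  sinθ=-0.106991, cosθ=0.994260
  F = (M+m)·ẍ + m·l·cosθ·θ̈ − m·l·sinθ·θ̇² = -15.700063 + 1.881602 − -0.020755 = -13.797706
step 7→8:
  ẍ = (ẋ'−ẋ)/dt = (0.545141410−0.405437371)/0.042966 = 3.251502
  θ̈ = (θ̇'−θ̇)/dt = (-0.837255148−-0.594867789)/0.042966 = -5.641376
  sinθ=-0.160372, cosθ=0.987057
  F = (M+m)·ẍ + m·l·cosθ·θ̈ − m·l·sinθ·θ̇² = 3.612068 + -0.687108 − -0.007003 = 2.931962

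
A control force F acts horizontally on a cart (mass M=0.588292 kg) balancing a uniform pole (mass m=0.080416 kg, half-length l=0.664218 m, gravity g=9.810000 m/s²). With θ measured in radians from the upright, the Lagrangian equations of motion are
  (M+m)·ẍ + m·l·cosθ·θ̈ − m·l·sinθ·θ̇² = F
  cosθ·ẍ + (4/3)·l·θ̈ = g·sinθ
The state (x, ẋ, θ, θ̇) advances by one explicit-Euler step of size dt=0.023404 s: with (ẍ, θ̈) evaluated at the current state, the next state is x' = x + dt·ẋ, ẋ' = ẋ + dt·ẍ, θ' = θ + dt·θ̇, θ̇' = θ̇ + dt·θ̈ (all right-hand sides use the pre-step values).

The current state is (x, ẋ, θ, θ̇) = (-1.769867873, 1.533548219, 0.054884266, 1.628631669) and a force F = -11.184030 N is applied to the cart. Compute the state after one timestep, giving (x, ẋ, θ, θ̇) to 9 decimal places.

sinθ=0.054856716, cosθ=0.998494237
temp = (F + m·l·θ̇²·sinθ)/(M+m) = (-11.184030 + 0.007771926)/0.668708 = -16.713211258
θ̈ = (g·sinθ − cosθ·temp)/(l·(4/3 − m·cos²θ/(M+m))) = 21.372753367
ẍ = temp − m·l·θ̈·cosθ/(M+m) = -18.417811812
Euler: x'=-1.769867873+0.023404·1.533548219=-1.733976710, ẋ'=1.533548219+0.023404·-18.417811812=1.102497751
       θ'=0.054884266+0.023404·1.628631669=0.093000762, θ̇'=1.628631669+0.023404·21.372753367=2.128839589

(-1.733976710, 1.102497751, 0.093000762, 2.128839589)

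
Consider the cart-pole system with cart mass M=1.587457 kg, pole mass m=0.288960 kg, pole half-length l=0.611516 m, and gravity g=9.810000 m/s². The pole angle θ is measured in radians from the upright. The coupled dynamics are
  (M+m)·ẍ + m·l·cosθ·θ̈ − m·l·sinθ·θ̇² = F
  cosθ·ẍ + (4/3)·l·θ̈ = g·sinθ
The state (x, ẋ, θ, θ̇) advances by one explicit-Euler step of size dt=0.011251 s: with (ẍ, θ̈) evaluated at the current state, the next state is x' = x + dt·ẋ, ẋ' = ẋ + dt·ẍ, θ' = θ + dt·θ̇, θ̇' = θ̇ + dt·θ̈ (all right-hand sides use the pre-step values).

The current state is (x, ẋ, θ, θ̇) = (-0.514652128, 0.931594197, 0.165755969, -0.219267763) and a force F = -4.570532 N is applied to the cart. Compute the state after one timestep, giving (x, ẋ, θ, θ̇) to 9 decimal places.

(-0.504170762, 0.898392936, 0.163288987, -0.156770530)

sinθ=0.164997986, cosθ=0.986293904
temp = (F + m·l·θ̇²·sinθ)/(M+m) = (-4.570532 + 0.001401760)/1.876417 = -2.435029228
θ̈ = (g·sinθ − cosθ·temp)/(l·(4/3 − m·cos²θ/(M+m))) = 5.554815828
ẍ = temp − m·l·θ̈·cosθ/(M+m) = -2.950960922
Euler: x'=-0.514652128+0.011251·0.931594197=-0.504170762, ẋ'=0.931594197+0.011251·-2.950960922=0.898392936
       θ'=0.165755969+0.011251·-0.219267763=0.163288987, θ̇'=-0.219267763+0.011251·5.554815828=-0.156770530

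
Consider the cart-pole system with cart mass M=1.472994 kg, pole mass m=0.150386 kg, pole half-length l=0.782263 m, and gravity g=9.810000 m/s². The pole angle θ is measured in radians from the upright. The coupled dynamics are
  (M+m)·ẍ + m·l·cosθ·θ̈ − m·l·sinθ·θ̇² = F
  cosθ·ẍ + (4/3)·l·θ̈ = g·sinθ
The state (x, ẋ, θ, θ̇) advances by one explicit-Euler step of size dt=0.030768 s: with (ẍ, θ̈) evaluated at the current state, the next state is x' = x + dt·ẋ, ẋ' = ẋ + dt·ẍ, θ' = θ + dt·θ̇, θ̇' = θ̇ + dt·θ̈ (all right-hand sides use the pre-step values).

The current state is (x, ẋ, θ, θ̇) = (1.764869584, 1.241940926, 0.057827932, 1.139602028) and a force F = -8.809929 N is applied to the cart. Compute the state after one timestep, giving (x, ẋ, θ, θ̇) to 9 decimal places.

(1.803081622, 1.061423113, 0.092891207, 1.329110652)

sinθ=0.057795707, cosθ=0.998328431
temp = (F + m·l·θ̇²·sinθ)/(M+m) = (-8.809929 + 0.008830031)/1.623380 = -5.421465689
θ̈ = (g·sinθ − cosθ·temp)/(l·(4/3 − m·cos²θ/(M+m))) = 6.159276640
ẍ = temp − m·l·θ̈·cosθ/(M+m) = -5.867063610
Euler: x'=1.764869584+0.030768·1.241940926=1.803081622, ẋ'=1.241940926+0.030768·-5.867063610=1.061423113
       θ'=0.057827932+0.030768·1.139602028=0.092891207, θ̇'=1.139602028+0.030768·6.159276640=1.329110652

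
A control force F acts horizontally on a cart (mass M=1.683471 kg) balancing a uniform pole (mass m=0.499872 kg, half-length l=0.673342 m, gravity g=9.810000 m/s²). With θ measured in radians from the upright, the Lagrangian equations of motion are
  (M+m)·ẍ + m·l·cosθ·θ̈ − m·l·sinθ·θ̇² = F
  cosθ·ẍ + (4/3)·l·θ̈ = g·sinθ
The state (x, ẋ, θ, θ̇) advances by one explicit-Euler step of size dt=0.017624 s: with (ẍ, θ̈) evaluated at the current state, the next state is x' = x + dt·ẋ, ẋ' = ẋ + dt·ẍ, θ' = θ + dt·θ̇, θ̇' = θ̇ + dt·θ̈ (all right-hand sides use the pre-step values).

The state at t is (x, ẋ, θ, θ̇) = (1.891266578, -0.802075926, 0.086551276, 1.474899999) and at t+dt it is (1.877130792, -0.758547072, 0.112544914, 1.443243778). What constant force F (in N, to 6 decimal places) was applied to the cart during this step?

ẍ = (ẋ'−ẋ)/dt = (-0.758547072−-0.802075926)/0.017624 = 2.469862
θ̈ = (θ̇'−θ̇)/dt = (1.443243778−1.474899999)/0.017624 = -1.796200
sinθ=0.086443, cosθ=0.996257
F = (M+m)·ẍ + m·l·cosθ·θ̈ − m·l·sinθ·θ̇² = 5.392557 + -0.602310 − 0.063292 = 4.726954

F = 4.726954 N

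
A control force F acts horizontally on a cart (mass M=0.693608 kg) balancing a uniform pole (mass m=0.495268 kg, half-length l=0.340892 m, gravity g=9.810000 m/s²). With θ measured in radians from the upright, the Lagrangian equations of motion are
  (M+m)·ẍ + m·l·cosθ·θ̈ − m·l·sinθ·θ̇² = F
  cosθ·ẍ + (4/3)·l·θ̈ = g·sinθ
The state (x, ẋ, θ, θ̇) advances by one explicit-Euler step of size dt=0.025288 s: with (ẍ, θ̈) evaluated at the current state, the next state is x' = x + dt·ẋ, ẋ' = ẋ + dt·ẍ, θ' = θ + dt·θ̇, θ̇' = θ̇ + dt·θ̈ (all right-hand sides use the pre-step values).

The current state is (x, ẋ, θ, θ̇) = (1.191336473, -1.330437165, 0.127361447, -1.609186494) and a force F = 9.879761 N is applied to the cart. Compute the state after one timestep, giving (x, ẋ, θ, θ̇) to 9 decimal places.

sinθ=0.127017406, cosθ=0.991900488
temp = (F + m·l·θ̇²·sinθ)/(M+m) = (9.879761 + 0.055530691)/1.188876 = 8.356878001
θ̈ = (g·sinθ − cosθ·temp)/(l·(4/3 − m·cos²θ/(M+m))) = -22.373181811
ẍ = temp − m·l·θ̈·cosθ/(M+m) = 11.508371197
Euler: x'=1.191336473+0.025288·-1.330437165=1.157692378, ẋ'=-1.330437165+0.025288·11.508371197=-1.039413474
       θ'=0.127361447+0.025288·-1.609186494=0.086668339, θ̇'=-1.609186494+0.025288·-22.373181811=-2.174959516

(1.157692378, -1.039413474, 0.086668339, -2.174959516)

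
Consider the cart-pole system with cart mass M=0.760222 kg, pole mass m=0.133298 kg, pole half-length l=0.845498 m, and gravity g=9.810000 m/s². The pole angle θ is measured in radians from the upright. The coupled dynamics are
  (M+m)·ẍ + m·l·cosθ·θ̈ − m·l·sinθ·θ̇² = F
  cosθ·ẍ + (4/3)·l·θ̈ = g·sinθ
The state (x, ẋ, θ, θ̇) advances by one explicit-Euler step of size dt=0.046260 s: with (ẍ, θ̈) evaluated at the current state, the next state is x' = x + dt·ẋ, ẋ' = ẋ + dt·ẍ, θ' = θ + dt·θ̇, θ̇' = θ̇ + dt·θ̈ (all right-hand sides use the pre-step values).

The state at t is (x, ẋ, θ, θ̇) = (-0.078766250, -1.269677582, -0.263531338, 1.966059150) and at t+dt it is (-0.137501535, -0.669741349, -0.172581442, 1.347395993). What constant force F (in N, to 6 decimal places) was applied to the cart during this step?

ẍ = (ẋ'−ẋ)/dt = (-0.669741349−-1.269677582)/0.046260 = 12.968790
θ̈ = (θ̇'−θ̇)/dt = (1.347395993−1.966059150)/0.046260 = -13.373609
sinθ=-0.260492, cosθ=0.965476
F = (M+m)·ẍ + m·l·cosθ·θ̈ − m·l·sinθ·θ̇² = 11.587873 + -1.455212 − -0.113481 = 10.246142

F = 10.246142 N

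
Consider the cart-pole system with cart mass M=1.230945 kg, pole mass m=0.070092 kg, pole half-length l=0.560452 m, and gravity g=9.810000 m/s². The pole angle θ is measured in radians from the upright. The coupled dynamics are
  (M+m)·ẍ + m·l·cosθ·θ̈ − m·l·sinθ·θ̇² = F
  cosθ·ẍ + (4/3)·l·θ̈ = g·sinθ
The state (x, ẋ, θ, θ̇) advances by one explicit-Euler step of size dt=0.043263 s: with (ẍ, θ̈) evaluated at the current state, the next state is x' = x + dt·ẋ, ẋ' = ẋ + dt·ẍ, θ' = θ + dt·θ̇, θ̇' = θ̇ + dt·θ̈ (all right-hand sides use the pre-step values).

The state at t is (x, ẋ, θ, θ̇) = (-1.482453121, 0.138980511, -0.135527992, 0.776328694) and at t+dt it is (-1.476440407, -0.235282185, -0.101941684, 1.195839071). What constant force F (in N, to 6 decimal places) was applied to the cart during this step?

F = -10.874480 N

ẍ = (ẋ'−ẋ)/dt = (-0.235282185−0.138980511)/0.043263 = -8.650872
θ̈ = (θ̇'−θ̇)/dt = (1.195839071−0.776328694)/0.043263 = 9.696747
sinθ=-0.135113, cosθ=0.990830
F = (M+m)·ẍ + m·l·cosθ·θ̈ − m·l·sinθ·θ̇² = -11.255105 + 0.377426 − -0.003199 = -10.874480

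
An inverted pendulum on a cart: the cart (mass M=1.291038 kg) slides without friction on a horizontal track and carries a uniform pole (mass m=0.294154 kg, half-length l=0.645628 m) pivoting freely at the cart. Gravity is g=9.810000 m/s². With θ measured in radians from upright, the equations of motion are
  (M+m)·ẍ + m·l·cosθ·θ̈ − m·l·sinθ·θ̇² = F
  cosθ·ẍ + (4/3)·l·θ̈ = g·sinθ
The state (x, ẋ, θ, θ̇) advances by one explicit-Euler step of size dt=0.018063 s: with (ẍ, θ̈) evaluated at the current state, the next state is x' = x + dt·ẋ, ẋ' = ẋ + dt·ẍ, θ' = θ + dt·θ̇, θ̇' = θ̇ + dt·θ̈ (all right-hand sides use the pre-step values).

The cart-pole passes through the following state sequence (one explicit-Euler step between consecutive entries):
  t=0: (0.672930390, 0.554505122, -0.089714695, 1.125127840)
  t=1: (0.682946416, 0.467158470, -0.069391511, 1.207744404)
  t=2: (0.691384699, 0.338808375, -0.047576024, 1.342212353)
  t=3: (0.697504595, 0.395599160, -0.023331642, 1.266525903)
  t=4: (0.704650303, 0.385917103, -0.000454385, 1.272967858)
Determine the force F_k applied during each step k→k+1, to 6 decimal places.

F_0 = -6.778785 N
F_1 = -9.834286 N
F_2 = 4.205312 N
F_3 = -0.774869 N

step 0→1:
  ẍ = (ẋ'−ẋ)/dt = (0.467158470−0.554505122)/0.018063 = -4.835667
  θ̈ = (θ̇'−θ̇)/dt = (1.207744404−1.125127840)/0.018063 = 4.573801
  sinθ=-0.089594, cosθ=0.995978
  F = (M+m)·ẍ + m·l·cosθ·θ̈ − m·l·sinθ·θ̇² = -7.665461 + 0.865136 − -0.021540 = -6.778785
step 1→2:
  ẍ = (ẋ'−ẋ)/dt = (0.338808375−0.467158470)/0.018063 = -7.105691
  θ̈ = (θ̇'−θ̇)/dt = (1.342212353−1.207744404)/0.018063 = 7.444386
  sinθ=-0.069336, cosθ=0.997593
  F = (M+m)·ẍ + m·l·cosθ·θ̈ − m·l·sinθ·θ̇² = -11.263884 + 1.410391 − -0.019207 = -9.834286
step 2→3:
  ẍ = (ẋ'−ẋ)/dt = (0.395599160−0.338808375)/0.018063 = 3.144039
  θ̈ = (θ̇'−θ̇)/dt = (1.266525903−1.342212353)/0.018063 = -4.190137
  sinθ=-0.047558, cosθ=0.998868
  F = (M+m)·ẍ + m·l·cosθ·θ̈ − m·l·sinθ·θ̇² = 4.983906 + -0.794866 − -0.016271 = 4.205312
step 3→4:
  ẍ = (ẋ'−ẋ)/dt = (0.385917103−0.395599160)/0.018063 = -0.536016
  θ̈ = (θ̇'−θ̇)/dt = (1.272967858−1.266525903)/0.018063 = 0.356638
  sinθ=-0.023330, cosθ=0.999728
  F = (M+m)·ẍ + m·l·cosθ·θ̈ − m·l·sinθ·θ̇² = -0.849688 + 0.067712 − -0.007107 = -0.774869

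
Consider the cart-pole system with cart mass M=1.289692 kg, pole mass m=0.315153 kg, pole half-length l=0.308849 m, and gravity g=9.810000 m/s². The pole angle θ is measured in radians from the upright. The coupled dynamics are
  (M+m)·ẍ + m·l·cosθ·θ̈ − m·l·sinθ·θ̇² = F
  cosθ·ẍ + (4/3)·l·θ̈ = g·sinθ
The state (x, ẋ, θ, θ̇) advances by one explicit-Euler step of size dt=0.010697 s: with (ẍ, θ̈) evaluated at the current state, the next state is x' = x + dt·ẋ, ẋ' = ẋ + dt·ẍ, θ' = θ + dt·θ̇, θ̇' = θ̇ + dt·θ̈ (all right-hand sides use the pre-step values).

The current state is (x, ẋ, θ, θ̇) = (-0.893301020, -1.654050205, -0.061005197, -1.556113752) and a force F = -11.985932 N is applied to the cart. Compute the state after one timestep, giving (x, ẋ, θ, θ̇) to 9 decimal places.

sinθ=-0.060967364, cosθ=0.998139760
temp = (F + m·l·θ̇²·sinθ)/(M+m) = (-11.985932 + -0.014369701)/1.604845 = -7.477545621
θ̈ = (g·sinθ − cosθ·temp)/(l·(4/3 − m·cos²θ/(M+m))) = 19.539163123
ẍ = temp − m·l·θ̈·cosθ/(M+m) = -8.660401590
Euler: x'=-0.893301020+0.010697·-1.654050205=-0.910994395, ẋ'=-1.654050205+0.010697·-8.660401590=-1.746690521
       θ'=-0.061005197+0.010697·-1.556113752=-0.077650946, θ̇'=-1.556113752+0.010697·19.539163123=-1.347103324

(-0.910994395, -1.746690521, -0.077650946, -1.347103324)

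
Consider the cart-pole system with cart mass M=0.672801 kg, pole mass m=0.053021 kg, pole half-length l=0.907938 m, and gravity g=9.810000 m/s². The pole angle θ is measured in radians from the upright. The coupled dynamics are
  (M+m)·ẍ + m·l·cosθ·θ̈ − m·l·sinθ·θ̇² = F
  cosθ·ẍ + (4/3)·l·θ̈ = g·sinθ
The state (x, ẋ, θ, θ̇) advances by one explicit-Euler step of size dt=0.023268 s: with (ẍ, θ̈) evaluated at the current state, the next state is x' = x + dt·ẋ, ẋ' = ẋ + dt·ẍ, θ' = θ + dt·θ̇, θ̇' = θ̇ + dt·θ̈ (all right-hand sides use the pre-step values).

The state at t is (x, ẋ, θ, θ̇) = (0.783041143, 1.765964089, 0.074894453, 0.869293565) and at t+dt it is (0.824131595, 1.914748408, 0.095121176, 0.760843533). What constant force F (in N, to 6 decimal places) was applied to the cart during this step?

F = 4.414710 N

ẍ = (ẋ'−ẋ)/dt = (1.914748408−1.765964089)/0.023268 = 6.394375
θ̈ = (θ̇'−θ̇)/dt = (0.760843533−0.869293565)/0.023268 = -4.660909
sinθ=0.074824, cosθ=0.997197
F = (M+m)·ẍ + m·l·cosθ·θ̈ − m·l·sinθ·θ̇² = 4.641178 + -0.223746 − 0.002722 = 4.414710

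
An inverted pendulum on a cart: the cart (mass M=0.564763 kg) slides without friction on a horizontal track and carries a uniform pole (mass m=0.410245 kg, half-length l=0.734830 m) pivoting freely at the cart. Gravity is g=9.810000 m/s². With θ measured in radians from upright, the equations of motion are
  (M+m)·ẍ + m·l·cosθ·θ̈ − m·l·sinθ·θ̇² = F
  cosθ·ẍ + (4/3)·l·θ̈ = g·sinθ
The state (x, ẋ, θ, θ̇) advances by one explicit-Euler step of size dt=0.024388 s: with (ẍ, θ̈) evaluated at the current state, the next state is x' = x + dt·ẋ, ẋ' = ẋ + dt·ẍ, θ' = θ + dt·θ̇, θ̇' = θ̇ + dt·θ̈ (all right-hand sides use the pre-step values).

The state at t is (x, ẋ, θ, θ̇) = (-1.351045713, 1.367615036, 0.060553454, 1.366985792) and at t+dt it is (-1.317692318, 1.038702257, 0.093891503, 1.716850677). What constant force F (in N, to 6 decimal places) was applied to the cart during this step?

ẍ = (ẋ'−ẋ)/dt = (1.038702257−1.367615036)/0.024388 = -13.486665
θ̈ = (θ̇'−θ̇)/dt = (1.716850677−1.366985792)/0.024388 = 14.345780
sinθ=0.060516, cosθ=0.998167
F = (M+m)·ẍ + m·l·cosθ·θ̈ − m·l·sinθ·θ̇² = -13.149606 + 4.316757 − 0.034090 = -8.866939

F = -8.866939 N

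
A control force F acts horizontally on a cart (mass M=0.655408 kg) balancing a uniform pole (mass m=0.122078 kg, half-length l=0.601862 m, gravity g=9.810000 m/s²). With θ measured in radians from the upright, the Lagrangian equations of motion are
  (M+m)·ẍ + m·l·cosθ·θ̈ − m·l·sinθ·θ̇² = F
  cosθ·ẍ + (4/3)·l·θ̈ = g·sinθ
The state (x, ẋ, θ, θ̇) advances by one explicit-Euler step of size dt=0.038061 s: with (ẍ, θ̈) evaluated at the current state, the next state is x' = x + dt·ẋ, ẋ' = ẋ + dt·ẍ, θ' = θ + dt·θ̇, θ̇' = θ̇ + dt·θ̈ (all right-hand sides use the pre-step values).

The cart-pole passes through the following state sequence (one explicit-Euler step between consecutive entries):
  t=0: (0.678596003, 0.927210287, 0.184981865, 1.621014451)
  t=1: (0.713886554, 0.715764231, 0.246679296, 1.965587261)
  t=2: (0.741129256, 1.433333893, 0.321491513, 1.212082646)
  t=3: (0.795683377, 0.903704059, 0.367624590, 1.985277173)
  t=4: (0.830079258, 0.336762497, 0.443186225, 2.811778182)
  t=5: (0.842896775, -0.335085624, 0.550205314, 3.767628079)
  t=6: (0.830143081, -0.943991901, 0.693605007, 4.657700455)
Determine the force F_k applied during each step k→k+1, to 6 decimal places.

step 0→1:
  ẍ = (ẋ'−ẋ)/dt = (0.715764231−0.927210287)/0.038061 = -5.555452
  θ̈ = (θ̇'−θ̇)/dt = (1.965587261−1.621014451)/0.038061 = 9.053173
  sinθ=0.183929, cosθ=0.982940
  F = (M+m)·ẍ + m·l·cosθ·θ̈ − m·l·sinθ·θ̇² = -4.319286 + 0.653826 − 0.035511 = -3.700971
step 1→2:
  ẍ = (ẋ'−ẋ)/dt = (1.433333893−0.715764231)/0.038061 = 18.853148
  θ̈ = (θ̇'−θ̇)/dt = (1.212082646−1.965587261)/0.038061 = -19.797289
  sinθ=0.244185, cosθ=0.969729
  F = (M+m)·ẍ + m·l·cosθ·θ̈ − m·l·sinθ·θ̇² = 14.658059 + -1.410556 − 0.069317 = 13.178186
step 2→3:
  ẍ = (ẋ'−ẋ)/dt = (0.903704059−1.433333893)/0.038061 = -13.915290
  θ̈ = (θ̇'−θ̇)/dt = (1.985277173−1.212082646)/0.038061 = 20.314614
  sinθ=0.315982, cosθ=0.948765
  F = (M+m)·ẍ + m·l·cosθ·θ̈ − m·l·sinθ·θ̇² = -10.818943 + 1.416125 − 0.034108 = -9.436926
step 3→4:
  ẍ = (ẋ'−ẋ)/dt = (0.336762497−0.903704059)/0.038061 = -14.895603
  θ̈ = (θ̇'−θ̇)/dt = (2.811778182−1.985277173)/0.038061 = 21.715168
  sinθ=0.359400, cosθ=0.933184
  F = (M+m)·ẍ + m·l·cosθ·θ̈ − m·l·sinθ·θ̇² = -11.581123 + 1.488897 − 0.104077 = -10.196303
step 4→5:
  ẍ = (ẋ'−ẋ)/dt = (-0.335085624−0.336762497)/0.038061 = -17.651878
  θ̈ = (θ̇'−θ̇)/dt = (3.767628079−2.811778182)/0.038061 = 25.113631
  sinθ=0.428820, cosθ=0.903390
  F = (M+m)·ẍ + m·l·cosθ·θ̈ − m·l·sinθ·θ̇² = -13.724088 + 1.666937 − 0.249099 = -12.306250
step 5→6:
  ẍ = (ẋ'−ẋ)/dt = (-0.943991901−-0.335085624)/0.038061 = -15.998168
  θ̈ = (θ̇'−θ̇)/dt = (4.657700455−3.767628079)/0.038061 = 23.385418
  sinθ=0.522862, cosθ=0.852417
  F = (M+m)·ẍ + m·l·cosθ·θ̈ − m·l·sinθ·θ̇² = -12.438352 + 1.464643 − 0.545328 = -11.519037

F_0 = -3.700971 N
F_1 = 13.178186 N
F_2 = -9.436926 N
F_3 = -10.196303 N
F_4 = -12.306250 N
F_5 = -11.519037 N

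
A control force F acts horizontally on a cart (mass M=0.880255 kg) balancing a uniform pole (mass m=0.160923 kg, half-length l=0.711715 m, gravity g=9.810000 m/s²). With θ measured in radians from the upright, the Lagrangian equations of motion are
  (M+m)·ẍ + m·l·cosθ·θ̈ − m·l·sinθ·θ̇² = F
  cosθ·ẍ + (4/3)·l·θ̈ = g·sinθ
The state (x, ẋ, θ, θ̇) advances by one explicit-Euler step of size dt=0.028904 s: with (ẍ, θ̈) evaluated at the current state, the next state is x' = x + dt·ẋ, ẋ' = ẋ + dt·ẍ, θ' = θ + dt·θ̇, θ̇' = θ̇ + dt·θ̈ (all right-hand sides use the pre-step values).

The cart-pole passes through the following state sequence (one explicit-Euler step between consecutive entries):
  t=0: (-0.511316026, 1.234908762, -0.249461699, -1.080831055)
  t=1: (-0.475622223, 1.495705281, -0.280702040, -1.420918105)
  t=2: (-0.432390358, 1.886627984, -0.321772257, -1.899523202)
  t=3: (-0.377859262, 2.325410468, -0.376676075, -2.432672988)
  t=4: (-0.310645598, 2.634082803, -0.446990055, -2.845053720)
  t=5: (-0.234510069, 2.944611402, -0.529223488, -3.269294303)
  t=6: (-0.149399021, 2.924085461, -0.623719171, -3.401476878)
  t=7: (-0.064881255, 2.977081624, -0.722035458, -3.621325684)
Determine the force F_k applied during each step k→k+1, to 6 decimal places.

F_0 = 8.121555 N
F_1 = 12.323618 N
F_2 = 13.932318 N
F_3 = 9.848797 N
F_4 = 10.070680 N
F_5 = -0.573477 N
F_6 = 1.975860 N

step 0→1:
  ẍ = (ẋ'−ẋ)/dt = (1.495705281−1.234908762)/0.028904 = 9.022852
  θ̈ = (θ̇'−θ̇)/dt = (-1.420918105−-1.080831055)/0.028904 = -11.766089
  sinθ=-0.246882, cosθ=0.969045
  F = (M+m)·ẍ + m·l·cosθ·θ̈ − m·l·sinθ·θ̇² = 9.394395 + -1.305872 − -0.033032 = 8.121555
step 1→2:
  ẍ = (ẋ'−ẋ)/dt = (1.886627984−1.495705281)/0.028904 = 13.524865
  θ̈ = (θ̇'−θ̇)/dt = (-1.899523202−-1.420918105)/0.028904 = -16.558438
  sinθ=-0.277030, cosθ=0.960861
  F = (M+m)·ẍ + m·l·cosθ·θ̈ − m·l·sinθ·θ̇² = 14.081792 + -1.822234 − -0.064060 = 12.323618
step 2→3:
  ẍ = (ẋ'−ẋ)/dt = (2.325410468−1.886627984)/0.028904 = 15.180684
  θ̈ = (θ̇'−θ̇)/dt = (-2.432672988−-1.899523202)/0.028904 = -18.445536
  sinθ=-0.316248, cosθ=0.948676
  F = (M+m)·ẍ + m·l·cosθ·θ̈ − m·l·sinθ·θ̇² = 15.805794 + -2.004166 − -0.130690 = 13.932318
step 3→4:
  ẍ = (ẋ'−ẋ)/dt = (2.634082803−2.325410468)/0.028904 = 10.679226
  θ̈ = (θ̇'−θ̇)/dt = (-2.845053720−-2.432672988)/0.028904 = -14.267255
  sinθ=-0.367832, cosθ=0.929892
  F = (M+m)·ẍ + m·l·cosθ·θ̈ − m·l·sinθ·θ̇² = 11.118975 + -1.519488 − -0.249311 = 9.848797
step 4→5:
  ẍ = (ẋ'−ẋ)/dt = (2.944611402−2.634082803)/0.028904 = 10.743447
  θ̈ = (θ̇'−θ̇)/dt = (-3.269294303−-2.845053720)/0.028904 = -14.677573
  sinθ=-0.432253, cosθ=0.901752
  F = (M+m)·ẍ + m·l·cosθ·θ̈ − m·l·sinθ·θ̇² = 11.185841 + -1.515883 − -0.400722 = 10.070680
step 5→6:
  ẍ = (ẋ'−ẋ)/dt = (2.924085461−2.944611402)/0.028904 = -0.710142
  θ̈ = (θ̇'−θ̇)/dt = (-3.401476878−-3.269294303)/0.028904 = -4.573159
  sinθ=-0.504863, cosθ=0.863199
  F = (M+m)·ẍ + m·l·cosθ·θ̈ − m·l·sinθ·θ̇² = -0.739384 + -0.452118 − -0.618025 = -0.573477
step 6→7:
  ẍ = (ẋ'−ẋ)/dt = (2.977081624−2.924085461)/0.028904 = 1.833524
  θ̈ = (θ̇'−θ̇)/dt = (-3.621325684−-3.401476878)/0.028904 = -7.606172
  sinθ=-0.584058, cosθ=0.811712
  F = (M+m)·ẍ + m·l·cosθ·θ̈ − m·l·sinθ·θ̇² = 1.909024 + -0.707119 − -0.773954 = 1.975860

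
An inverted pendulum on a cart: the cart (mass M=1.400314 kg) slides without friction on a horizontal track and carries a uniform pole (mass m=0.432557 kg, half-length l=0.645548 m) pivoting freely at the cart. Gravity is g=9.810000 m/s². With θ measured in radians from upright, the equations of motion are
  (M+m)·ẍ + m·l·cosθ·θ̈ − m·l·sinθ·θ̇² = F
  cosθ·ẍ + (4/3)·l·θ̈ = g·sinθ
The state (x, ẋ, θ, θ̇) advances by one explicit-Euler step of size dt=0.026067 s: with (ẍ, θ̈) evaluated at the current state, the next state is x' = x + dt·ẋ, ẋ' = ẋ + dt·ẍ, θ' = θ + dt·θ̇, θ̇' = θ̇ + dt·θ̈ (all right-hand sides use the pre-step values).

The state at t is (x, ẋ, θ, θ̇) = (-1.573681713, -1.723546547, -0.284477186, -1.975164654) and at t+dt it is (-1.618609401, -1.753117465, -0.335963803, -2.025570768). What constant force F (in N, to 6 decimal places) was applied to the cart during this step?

F = -2.291766 N

ẍ = (ẋ'−ẋ)/dt = (-1.753117465−-1.723546547)/0.026067 = -1.134420
θ̈ = (θ̇'−θ̇)/dt = (-2.025570768−-1.975164654)/0.026067 = -1.933714
sinθ=-0.280656, cosθ=0.959809
F = (M+m)·ẍ + m·l·cosθ·θ̈ − m·l·sinθ·θ̇² = -2.079245 + -0.518261 − -0.305740 = -2.291766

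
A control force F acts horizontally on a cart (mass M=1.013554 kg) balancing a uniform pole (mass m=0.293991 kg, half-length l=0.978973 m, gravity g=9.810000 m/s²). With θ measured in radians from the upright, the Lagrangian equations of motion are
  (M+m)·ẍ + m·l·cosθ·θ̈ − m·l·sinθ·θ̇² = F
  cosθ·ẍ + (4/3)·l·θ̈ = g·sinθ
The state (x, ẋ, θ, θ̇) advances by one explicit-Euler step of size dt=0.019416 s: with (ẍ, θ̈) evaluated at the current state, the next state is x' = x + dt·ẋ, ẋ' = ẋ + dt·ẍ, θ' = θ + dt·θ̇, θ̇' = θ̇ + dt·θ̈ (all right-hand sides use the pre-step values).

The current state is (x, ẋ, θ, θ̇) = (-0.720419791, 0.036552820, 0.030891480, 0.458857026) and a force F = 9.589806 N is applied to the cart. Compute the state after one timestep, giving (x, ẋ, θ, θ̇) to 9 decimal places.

sinθ=0.030886567, cosθ=0.999522896
temp = (F + m·l·θ̇²·sinθ)/(M+m) = (9.589806 + 0.001871669)/1.307545 = 7.335638674
θ̈ = (g·sinθ − cosθ·temp)/(l·(4/3 − m·cos²θ/(M+m))) = -6.476125213
ẍ = temp − m·l·θ̈·cosθ/(M+m) = 8.760445835
Euler: x'=-0.720419791+0.019416·0.036552820=-0.719710081, ẋ'=0.036552820+0.019416·8.760445835=0.206645636
       θ'=0.030891480+0.019416·0.458857026=0.039800648, θ̇'=0.458857026+0.019416·-6.476125213=0.333116579

(-0.719710081, 0.206645636, 0.039800648, 0.333116579)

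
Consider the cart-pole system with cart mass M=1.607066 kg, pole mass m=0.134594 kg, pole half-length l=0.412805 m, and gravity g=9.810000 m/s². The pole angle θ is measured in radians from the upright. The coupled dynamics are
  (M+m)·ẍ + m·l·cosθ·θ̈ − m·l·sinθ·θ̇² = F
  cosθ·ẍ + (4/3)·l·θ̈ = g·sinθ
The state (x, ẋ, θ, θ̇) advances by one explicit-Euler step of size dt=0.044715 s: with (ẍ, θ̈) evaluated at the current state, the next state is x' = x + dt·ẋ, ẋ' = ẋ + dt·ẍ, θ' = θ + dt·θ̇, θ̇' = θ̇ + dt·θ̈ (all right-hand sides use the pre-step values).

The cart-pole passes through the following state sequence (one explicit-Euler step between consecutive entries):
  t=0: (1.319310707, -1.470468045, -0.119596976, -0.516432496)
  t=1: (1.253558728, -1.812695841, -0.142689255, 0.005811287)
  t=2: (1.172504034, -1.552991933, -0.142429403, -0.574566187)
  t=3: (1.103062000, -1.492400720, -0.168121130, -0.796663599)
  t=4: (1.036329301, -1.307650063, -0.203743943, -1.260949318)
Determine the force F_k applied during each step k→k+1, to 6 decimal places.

step 0→1:
  ẍ = (ẋ'−ẋ)/dt = (-1.812695841−-1.470468045)/0.044715 = -7.653535
  θ̈ = (θ̇'−θ̇)/dt = (0.005811287−-0.516432496)/0.044715 = 11.679387
  sinθ=-0.119312, cosθ=0.992857
  F = (M+m)·ẍ + m·l·cosθ·θ̈ − m·l·sinθ·θ̇² = -13.329855 + 0.644284 − -0.001768 = -12.683803
step 1→2:
  ẍ = (ẋ'−ẋ)/dt = (-1.552991933−-1.812695841)/0.044715 = 5.807982
  θ̈ = (θ̇'−θ̇)/dt = (-0.574566187−0.005811287)/0.044715 = -12.979481
  sinθ=-0.142206, cosθ=0.989837
  F = (M+m)·ẍ + m·l·cosθ·θ̈ − m·l·sinθ·θ̇² = 10.115530 + -0.713825 − -0.000000 = 9.401705
step 2→3:
  ẍ = (ẋ'−ẋ)/dt = (-1.492400720−-1.552991933)/0.044715 = 1.355053
  θ̈ = (θ̇'−θ̇)/dt = (-0.796663599−-0.574566187)/0.044715 = -4.966955
  sinθ=-0.141948, cosθ=0.989874
  F = (M+m)·ẍ + m·l·cosθ·θ̈ − m·l·sinθ·θ̇² = 2.360042 + -0.273175 − -0.002604 = 2.089471
step 3→4:
  ẍ = (ẋ'−ẋ)/dt = (-1.307650063−-1.492400720)/0.044715 = 4.131738
  θ̈ = (θ̇'−θ̇)/dt = (-1.260949318−-0.796663599)/0.044715 = -10.383221
  sinθ=-0.167330, cosθ=0.985901
  F = (M+m)·ẍ + m·l·cosθ·θ̈ − m·l·sinθ·θ̇² = 7.196083 + -0.568769 − -0.005901 = 6.633214

F_0 = -12.683803 N
F_1 = 9.401705 N
F_2 = 2.089471 N
F_3 = 6.633214 N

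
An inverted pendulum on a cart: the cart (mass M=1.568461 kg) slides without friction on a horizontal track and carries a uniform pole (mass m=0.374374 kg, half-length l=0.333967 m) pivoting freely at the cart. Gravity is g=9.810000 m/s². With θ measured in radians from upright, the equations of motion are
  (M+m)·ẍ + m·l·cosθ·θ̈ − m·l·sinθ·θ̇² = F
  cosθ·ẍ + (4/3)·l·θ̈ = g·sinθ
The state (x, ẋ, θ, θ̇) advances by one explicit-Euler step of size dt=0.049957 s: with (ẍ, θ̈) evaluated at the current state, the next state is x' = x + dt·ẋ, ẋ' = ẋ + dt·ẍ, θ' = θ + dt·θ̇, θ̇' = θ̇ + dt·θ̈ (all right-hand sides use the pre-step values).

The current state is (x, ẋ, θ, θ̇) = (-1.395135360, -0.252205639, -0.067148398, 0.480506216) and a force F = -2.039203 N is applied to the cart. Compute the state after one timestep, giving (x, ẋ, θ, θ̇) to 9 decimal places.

(-1.407734797, -0.307971902, -0.043143749, 0.531613095)

sinθ=-0.067097948, cosθ=0.997746393
temp = (F + m·l·θ̇²·sinθ)/(M+m) = (-2.039203 + -0.001936941)/1.942835 = -1.050598708
θ̈ = (g·sinθ − cosθ·temp)/(l·(4/3 − m·cos²θ/(M+m))) = 1.023017369
ẍ = temp − m·l·θ̈·cosθ/(M+m) = -1.116285264
Euler: x'=-1.395135360+0.049957·-0.252205639=-1.407734797, ẋ'=-0.252205639+0.049957·-1.116285264=-0.307971902
       θ'=-0.067148398+0.049957·0.480506216=-0.043143749, θ̇'=0.480506216+0.049957·1.023017369=0.531613095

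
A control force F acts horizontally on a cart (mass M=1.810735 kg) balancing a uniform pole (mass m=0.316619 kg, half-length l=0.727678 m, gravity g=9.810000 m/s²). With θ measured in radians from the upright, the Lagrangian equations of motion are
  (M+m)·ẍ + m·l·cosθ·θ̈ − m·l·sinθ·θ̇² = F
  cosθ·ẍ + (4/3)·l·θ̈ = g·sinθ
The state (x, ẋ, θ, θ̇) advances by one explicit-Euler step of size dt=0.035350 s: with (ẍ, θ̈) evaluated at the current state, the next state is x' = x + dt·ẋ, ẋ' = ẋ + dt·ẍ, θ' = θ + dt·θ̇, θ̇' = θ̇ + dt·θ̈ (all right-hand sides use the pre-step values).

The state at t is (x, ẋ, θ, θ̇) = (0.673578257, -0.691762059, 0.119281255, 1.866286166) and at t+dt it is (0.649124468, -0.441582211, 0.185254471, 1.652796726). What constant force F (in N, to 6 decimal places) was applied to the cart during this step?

ẍ = (ẋ'−ẋ)/dt = (-0.441582211−-0.691762059)/0.035350 = 7.077223
θ̈ = (θ̇'−θ̇)/dt = (1.652796726−1.866286166)/0.035350 = -6.039305
sinθ=0.118999, cosθ=0.992894
F = (M+m)·ẍ + m·l·cosθ·θ̈ − m·l·sinθ·θ̇² = 15.055760 + -1.381549 − 0.095494 = 13.578717

F = 13.578717 N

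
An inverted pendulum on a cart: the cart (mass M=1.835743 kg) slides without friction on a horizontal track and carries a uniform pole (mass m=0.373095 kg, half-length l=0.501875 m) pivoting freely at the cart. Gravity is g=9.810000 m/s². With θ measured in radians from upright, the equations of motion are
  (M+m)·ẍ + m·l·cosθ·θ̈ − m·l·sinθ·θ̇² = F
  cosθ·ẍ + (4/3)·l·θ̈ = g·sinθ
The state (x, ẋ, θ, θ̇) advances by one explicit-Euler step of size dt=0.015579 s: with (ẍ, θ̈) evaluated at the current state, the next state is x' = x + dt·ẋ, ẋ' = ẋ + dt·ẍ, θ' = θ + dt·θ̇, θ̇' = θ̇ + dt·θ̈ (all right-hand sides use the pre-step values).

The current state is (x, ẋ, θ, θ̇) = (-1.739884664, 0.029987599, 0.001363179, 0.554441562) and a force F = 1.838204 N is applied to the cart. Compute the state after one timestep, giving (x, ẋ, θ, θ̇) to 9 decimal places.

(-1.739417487, 0.044803592, 0.010000824, 0.532611956)

sinθ=0.001363179, cosθ=0.999999071
temp = (F + m·l·θ̇²·sinθ)/(M+m) = (1.838204 + 0.000078466)/2.208838 = 0.832239605
θ̈ = (g·sinθ − cosθ·temp)/(l·(4/3 − m·cos²θ/(M+m))) = -1.401219963
ẍ = temp − m·l·θ̈·cosθ/(M+m) = 0.951023357
Euler: x'=-1.739884664+0.015579·0.029987599=-1.739417487, ẋ'=0.029987599+0.015579·0.951023357=0.044803592
       θ'=0.001363179+0.015579·0.554441562=0.010000824, θ̇'=0.554441562+0.015579·-1.401219963=0.532611956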